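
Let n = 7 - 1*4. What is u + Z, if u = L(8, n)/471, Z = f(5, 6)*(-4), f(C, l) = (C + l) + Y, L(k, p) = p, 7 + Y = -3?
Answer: -627/157 ≈ -3.9936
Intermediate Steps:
Y = -10 (Y = -7 - 3 = -10)
n = 3 (n = 7 - 4 = 3)
f(C, l) = -10 + C + l (f(C, l) = (C + l) - 10 = -10 + C + l)
Z = -4 (Z = (-10 + 5 + 6)*(-4) = 1*(-4) = -4)
u = 1/157 (u = 3/471 = 3*(1/471) = 1/157 ≈ 0.0063694)
u + Z = 1/157 - 4 = -627/157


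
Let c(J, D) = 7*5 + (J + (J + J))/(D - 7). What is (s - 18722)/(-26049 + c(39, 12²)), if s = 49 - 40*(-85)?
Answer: 2092401/3563801 ≈ 0.58713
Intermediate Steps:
s = 3449 (s = 49 + 3400 = 3449)
c(J, D) = 35 + 3*J/(-7 + D) (c(J, D) = 35 + (J + 2*J)/(-7 + D) = 35 + (3*J)/(-7 + D) = 35 + 3*J/(-7 + D))
(s - 18722)/(-26049 + c(39, 12²)) = (3449 - 18722)/(-26049 + (-245 + 3*39 + 35*12²)/(-7 + 12²)) = -15273/(-26049 + (-245 + 117 + 35*144)/(-7 + 144)) = -15273/(-26049 + (-245 + 117 + 5040)/137) = -15273/(-26049 + (1/137)*4912) = -15273/(-26049 + 4912/137) = -15273/(-3563801/137) = -15273*(-137/3563801) = 2092401/3563801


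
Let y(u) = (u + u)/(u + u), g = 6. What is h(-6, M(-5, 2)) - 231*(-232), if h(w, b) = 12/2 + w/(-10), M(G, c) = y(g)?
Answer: 267993/5 ≈ 53599.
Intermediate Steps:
y(u) = 1 (y(u) = (2*u)/((2*u)) = (2*u)*(1/(2*u)) = 1)
M(G, c) = 1
h(w, b) = 6 - w/10 (h(w, b) = 12*(1/2) + w*(-1/10) = 6 - w/10)
h(-6, M(-5, 2)) - 231*(-232) = (6 - 1/10*(-6)) - 231*(-232) = (6 + 3/5) + 53592 = 33/5 + 53592 = 267993/5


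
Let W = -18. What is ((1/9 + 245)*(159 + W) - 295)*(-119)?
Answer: -12232843/3 ≈ -4.0776e+6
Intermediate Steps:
((1/9 + 245)*(159 + W) - 295)*(-119) = ((1/9 + 245)*(159 - 18) - 295)*(-119) = ((⅑ + 245)*141 - 295)*(-119) = ((2206/9)*141 - 295)*(-119) = (103682/3 - 295)*(-119) = (102797/3)*(-119) = -12232843/3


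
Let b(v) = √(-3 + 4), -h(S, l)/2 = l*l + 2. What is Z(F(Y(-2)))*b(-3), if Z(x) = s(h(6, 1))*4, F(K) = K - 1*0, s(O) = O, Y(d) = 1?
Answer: -24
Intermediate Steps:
h(S, l) = -4 - 2*l² (h(S, l) = -2*(l*l + 2) = -2*(l² + 2) = -2*(2 + l²) = -4 - 2*l²)
b(v) = 1 (b(v) = √1 = 1)
F(K) = K (F(K) = K + 0 = K)
Z(x) = -24 (Z(x) = (-4 - 2*1²)*4 = (-4 - 2*1)*4 = (-4 - 2)*4 = -6*4 = -24)
Z(F(Y(-2)))*b(-3) = -24*1 = -24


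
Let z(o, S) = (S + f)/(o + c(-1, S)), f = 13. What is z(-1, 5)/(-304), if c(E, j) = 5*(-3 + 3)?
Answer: 9/152 ≈ 0.059211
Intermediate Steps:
c(E, j) = 0 (c(E, j) = 5*0 = 0)
z(o, S) = (13 + S)/o (z(o, S) = (S + 13)/(o + 0) = (13 + S)/o)
z(-1, 5)/(-304) = ((13 + 5)/(-1))/(-304) = -1*18*(-1/304) = -18*(-1/304) = 9/152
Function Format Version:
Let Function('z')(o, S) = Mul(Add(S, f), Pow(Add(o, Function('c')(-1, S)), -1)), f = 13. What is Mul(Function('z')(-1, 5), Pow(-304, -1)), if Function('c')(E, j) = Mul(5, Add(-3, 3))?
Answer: Rational(9, 152) ≈ 0.059211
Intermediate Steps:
Function('c')(E, j) = 0 (Function('c')(E, j) = Mul(5, 0) = 0)
Function('z')(o, S) = Mul(Pow(o, -1), Add(13, S)) (Function('z')(o, S) = Mul(Add(S, 13), Pow(Add(o, 0), -1)) = Mul(Add(13, S), Pow(o, -1)) = Mul(Pow(o, -1), Add(13, S)))
Mul(Function('z')(-1, 5), Pow(-304, -1)) = Mul(Mul(Pow(-1, -1), Add(13, 5)), Pow(-304, -1)) = Mul(Mul(-1, 18), Rational(-1, 304)) = Mul(-18, Rational(-1, 304)) = Rational(9, 152)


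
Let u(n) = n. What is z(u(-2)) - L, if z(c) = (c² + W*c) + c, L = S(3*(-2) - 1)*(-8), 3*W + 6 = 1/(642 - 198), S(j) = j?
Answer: -33301/666 ≈ -50.002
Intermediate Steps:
W = -2663/1332 (W = -2 + 1/(3*(642 - 198)) = -2 + (⅓)/444 = -2 + (⅓)*(1/444) = -2 + 1/1332 = -2663/1332 ≈ -1.9992)
L = 56 (L = (3*(-2) - 1)*(-8) = (-6 - 1)*(-8) = -7*(-8) = 56)
z(c) = c² - 1331*c/1332 (z(c) = (c² - 2663*c/1332) + c = c² - 1331*c/1332)
z(u(-2)) - L = (1/1332)*(-2)*(-1331 + 1332*(-2)) - 1*56 = (1/1332)*(-2)*(-1331 - 2664) - 56 = (1/1332)*(-2)*(-3995) - 56 = 3995/666 - 56 = -33301/666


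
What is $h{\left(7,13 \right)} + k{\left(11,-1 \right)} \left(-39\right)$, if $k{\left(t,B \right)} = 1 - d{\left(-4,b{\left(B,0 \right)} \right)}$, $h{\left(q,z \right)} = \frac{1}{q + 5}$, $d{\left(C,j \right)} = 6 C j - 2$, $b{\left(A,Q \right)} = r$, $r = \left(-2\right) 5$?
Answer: $\frac{110917}{12} \approx 9243.1$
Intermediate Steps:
$r = -10$
$b{\left(A,Q \right)} = -10$
$d{\left(C,j \right)} = -2 + 6 C j$ ($d{\left(C,j \right)} = 6 C j - 2 = -2 + 6 C j$)
$h{\left(q,z \right)} = \frac{1}{5 + q}$
$k{\left(t,B \right)} = -237$ ($k{\left(t,B \right)} = 1 - \left(-2 + 6 \left(-4\right) \left(-10\right)\right) = 1 - \left(-2 + 240\right) = 1 - 238 = -237$)
$h{\left(7,13 \right)} + k{\left(11,-1 \right)} \left(-39\right) = \frac{1}{5 + 7} - -9243 = \frac{1}{12} + 9243 = \frac{110917}{12}$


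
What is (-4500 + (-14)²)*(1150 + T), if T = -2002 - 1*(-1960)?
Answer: -4768832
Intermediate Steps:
T = -42 (T = -2002 + 1960 = -42)
(-4500 + (-14)²)*(1150 + T) = (-4500 + (-14)²)*(1150 - 42) = (-4500 + 196)*1108 = -4304*1108 = -4768832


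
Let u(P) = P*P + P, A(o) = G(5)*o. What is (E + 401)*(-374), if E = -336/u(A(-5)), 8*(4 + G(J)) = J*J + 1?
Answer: -13577322/95 ≈ -1.4292e+5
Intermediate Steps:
G(J) = -31/8 + J**2/8 (G(J) = -4 + (J*J + 1)/8 = -4 + (J**2 + 1)/8 = -4 + (1 + J**2)/8 = -4 + (1/8 + J**2/8) = -31/8 + J**2/8)
A(o) = -3*o/4 (A(o) = (-31/8 + (1/8)*5**2)*o = (-31/8 + (1/8)*25)*o = (-31/8 + 25/8)*o = -3*o/4)
u(P) = P + P**2 (u(P) = P**2 + P = P + P**2)
E = -1792/95 (E = -336*4/(15*(1 - 3/4*(-5))) = -336*4/(15*(1 + 15/4)) = -336/((15/4)*(19/4)) = -336/285/16 = -336*16/285 = -1792/95 ≈ -18.863)
(E + 401)*(-374) = (-1792/95 + 401)*(-374) = (36303/95)*(-374) = -13577322/95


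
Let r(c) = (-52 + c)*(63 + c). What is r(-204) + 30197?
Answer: 66293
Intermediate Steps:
r(-204) + 30197 = (-3276 + (-204)² + 11*(-204)) + 30197 = (-3276 + 41616 - 2244) + 30197 = 36096 + 30197 = 66293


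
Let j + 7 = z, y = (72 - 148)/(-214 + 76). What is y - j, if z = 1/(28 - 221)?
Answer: 100622/13317 ≈ 7.5559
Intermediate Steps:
z = -1/193 (z = 1/(-193) = -1/193 ≈ -0.0051813)
y = 38/69 (y = -76/(-138) = -76*(-1/138) = 38/69 ≈ 0.55072)
j = -1352/193 (j = -7 - 1/193 = -1352/193 ≈ -7.0052)
y - j = 38/69 - 1*(-1352/193) = 38/69 + 1352/193 = 100622/13317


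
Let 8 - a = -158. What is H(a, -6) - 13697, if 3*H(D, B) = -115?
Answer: -41206/3 ≈ -13735.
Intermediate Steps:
a = 166 (a = 8 - 1*(-158) = 8 + 158 = 166)
H(D, B) = -115/3 (H(D, B) = (1/3)*(-115) = -115/3)
H(a, -6) - 13697 = -115/3 - 13697 = -41206/3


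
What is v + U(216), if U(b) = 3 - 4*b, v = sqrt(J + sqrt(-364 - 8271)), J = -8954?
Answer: -861 + sqrt(-8954 + I*sqrt(8635)) ≈ -860.51 + 94.627*I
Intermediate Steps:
v = sqrt(-8954 + I*sqrt(8635)) (v = sqrt(-8954 + sqrt(-364 - 8271)) = sqrt(-8954 + sqrt(-8635)) = sqrt(-8954 + I*sqrt(8635)) ≈ 0.491 + 94.627*I)
v + U(216) = sqrt(-8954 + I*sqrt(8635)) + (3 - 4*216) = sqrt(-8954 + I*sqrt(8635)) + (3 - 864) = sqrt(-8954 + I*sqrt(8635)) - 861 = -861 + sqrt(-8954 + I*sqrt(8635))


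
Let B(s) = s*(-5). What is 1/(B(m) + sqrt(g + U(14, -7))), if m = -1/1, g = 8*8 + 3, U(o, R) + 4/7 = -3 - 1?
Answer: -35/262 + sqrt(3059)/262 ≈ 0.077512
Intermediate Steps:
U(o, R) = -32/7 (U(o, R) = -4/7 + (-3 - 1) = -4/7 - 4 = -32/7)
g = 67 (g = 64 + 3 = 67)
m = -1 (m = -1*1 = -1)
B(s) = -5*s
1/(B(m) + sqrt(g + U(14, -7))) = 1/(-5*(-1) + sqrt(67 - 32/7)) = 1/(5 + sqrt(437/7)) = 1/(5 + sqrt(3059)/7)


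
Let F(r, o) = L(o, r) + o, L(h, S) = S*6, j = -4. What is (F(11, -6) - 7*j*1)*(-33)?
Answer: -2904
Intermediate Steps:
L(h, S) = 6*S
F(r, o) = o + 6*r (F(r, o) = 6*r + o = o + 6*r)
(F(11, -6) - 7*j*1)*(-33) = ((-6 + 6*11) - 7*(-4)*1)*(-33) = ((-6 + 66) + 28*1)*(-33) = (60 + 28)*(-33) = 88*(-33) = -2904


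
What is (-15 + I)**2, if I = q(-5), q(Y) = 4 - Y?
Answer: 36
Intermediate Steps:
I = 9 (I = 4 - 1*(-5) = 4 + 5 = 9)
(-15 + I)**2 = (-15 + 9)**2 = (-6)**2 = 36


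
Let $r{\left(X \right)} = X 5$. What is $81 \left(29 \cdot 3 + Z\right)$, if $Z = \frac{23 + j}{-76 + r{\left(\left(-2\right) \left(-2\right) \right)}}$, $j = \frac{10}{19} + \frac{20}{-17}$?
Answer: $\frac{126881397}{18088} \approx 7014.7$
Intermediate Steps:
$r{\left(X \right)} = 5 X$
$j = - \frac{210}{323}$ ($j = 10 \cdot \frac{1}{19} + 20 \left(- \frac{1}{17}\right) = \frac{10}{19} - \frac{20}{17} = - \frac{210}{323} \approx -0.65016$)
$Z = - \frac{7219}{18088}$ ($Z = \frac{23 - \frac{210}{323}}{-76 + 5 \left(\left(-2\right) \left(-2\right)\right)} = \frac{7219}{323 \left(-76 + 5 \cdot 4\right)} = \frac{7219}{323 \left(-76 + 20\right)} = \frac{7219}{323 \left(-56\right)} = \frac{7219}{323} \left(- \frac{1}{56}\right) = - \frac{7219}{18088} \approx -0.3991$)
$81 \left(29 \cdot 3 + Z\right) = 81 \left(29 \cdot 3 - \frac{7219}{18088}\right) = 81 \left(87 - \frac{7219}{18088}\right) = 81 \cdot \frac{1566437}{18088} = \frac{126881397}{18088}$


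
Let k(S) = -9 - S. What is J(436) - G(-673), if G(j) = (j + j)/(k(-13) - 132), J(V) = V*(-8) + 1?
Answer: -223841/64 ≈ -3497.5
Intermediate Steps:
J(V) = 1 - 8*V (J(V) = -8*V + 1 = 1 - 8*V)
G(j) = -j/64 (G(j) = (j + j)/((-9 - 1*(-13)) - 132) = (2*j)/((-9 + 13) - 132) = (2*j)/(4 - 132) = (2*j)/(-128) = (2*j)*(-1/128) = -j/64)
J(436) - G(-673) = (1 - 8*436) - (-1)*(-673)/64 = (1 - 3488) - 1*673/64 = -3487 - 673/64 = -223841/64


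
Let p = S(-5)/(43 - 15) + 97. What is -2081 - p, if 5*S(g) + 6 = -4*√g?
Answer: -152457/70 + I*√5/35 ≈ -2178.0 + 0.063888*I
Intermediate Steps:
S(g) = -6/5 - 4*√g/5 (S(g) = -6/5 + (-4*√g)/5 = -6/5 - 4*√g/5)
p = 6787/70 - I*√5/35 (p = (-6/5 - 4*I*√5/5)/(43 - 15) + 97 = (-6/5 - 4*I*√5/5)/28 + 97 = (-3/70 - I*√5/35) + 97 = 6787/70 - I*√5/35 ≈ 96.957 - 0.063888*I)
-2081 - p = -2081 - (6787/70 - I*√5/35) = -2081 + (-6787/70 + I*√5/35) = -152457/70 + I*√5/35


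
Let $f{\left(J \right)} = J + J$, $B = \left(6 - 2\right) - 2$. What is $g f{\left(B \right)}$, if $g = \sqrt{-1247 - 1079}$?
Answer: $4 i \sqrt{2326} \approx 192.91 i$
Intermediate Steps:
$g = i \sqrt{2326}$ ($g = \sqrt{-2326} = i \sqrt{2326} \approx 48.229 i$)
$B = 2$ ($B = 4 - 2 = 2$)
$f{\left(J \right)} = 2 J$
$g f{\left(B \right)} = i \sqrt{2326} \cdot 2 \cdot 2 = i \sqrt{2326} \cdot 4 = 4 i \sqrt{2326}$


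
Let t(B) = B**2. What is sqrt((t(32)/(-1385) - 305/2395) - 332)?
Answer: 9*I*sqrt(1808655709615)/663415 ≈ 18.245*I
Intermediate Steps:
sqrt((t(32)/(-1385) - 305/2395) - 332) = sqrt((32**2/(-1385) - 305/2395) - 332) = sqrt((1024*(-1/1385) - 305*1/2395) - 332) = sqrt((-1024/1385 - 61/479) - 332) = sqrt(-574981/663415 - 332) = sqrt(-220828761/663415) = 9*I*sqrt(1808655709615)/663415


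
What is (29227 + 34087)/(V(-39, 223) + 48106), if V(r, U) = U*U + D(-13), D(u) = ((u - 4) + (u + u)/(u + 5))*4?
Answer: 31657/48890 ≈ 0.64751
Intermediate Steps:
D(u) = -16 + 4*u + 8*u/(5 + u) (D(u) = ((-4 + u) + (2*u)/(5 + u))*4 = ((-4 + u) + 2*u/(5 + u))*4 = (-4 + u + 2*u/(5 + u))*4 = -16 + 4*u + 8*u/(5 + u))
V(r, U) = -55 + U**2 (V(r, U) = U*U + 4*(-20 + (-13)**2 + 3*(-13))/(5 - 13) = U**2 + 4*(-20 + 169 - 39)/(-8) = U**2 + 4*(-1/8)*110 = U**2 - 55 = -55 + U**2)
(29227 + 34087)/(V(-39, 223) + 48106) = (29227 + 34087)/((-55 + 223**2) + 48106) = 63314/((-55 + 49729) + 48106) = 63314/(49674 + 48106) = 63314/97780 = 63314*(1/97780) = 31657/48890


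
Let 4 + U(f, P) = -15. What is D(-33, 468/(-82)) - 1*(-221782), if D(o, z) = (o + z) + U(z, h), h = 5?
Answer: 9090696/41 ≈ 2.2172e+5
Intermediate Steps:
U(f, P) = -19 (U(f, P) = -4 - 15 = -19)
D(o, z) = -19 + o + z (D(o, z) = (o + z) - 19 = -19 + o + z)
D(-33, 468/(-82)) - 1*(-221782) = (-19 - 33 + 468/(-82)) - 1*(-221782) = (-19 - 33 + 468*(-1/82)) + 221782 = (-19 - 33 - 234/41) + 221782 = -2366/41 + 221782 = 9090696/41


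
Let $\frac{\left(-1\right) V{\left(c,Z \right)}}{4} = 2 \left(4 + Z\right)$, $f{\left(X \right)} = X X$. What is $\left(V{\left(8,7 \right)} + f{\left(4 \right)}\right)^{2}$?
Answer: $5184$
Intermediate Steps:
$f{\left(X \right)} = X^{2}$
$V{\left(c,Z \right)} = -32 - 8 Z$ ($V{\left(c,Z \right)} = - 4 \cdot 2 \left(4 + Z\right) = - 4 \left(8 + 2 Z\right) = -32 - 8 Z$)
$\left(V{\left(8,7 \right)} + f{\left(4 \right)}\right)^{2} = \left(\left(-32 - 56\right) + 4^{2}\right)^{2} = \left(\left(-32 - 56\right) + 16\right)^{2} = \left(-88 + 16\right)^{2} = \left(-72\right)^{2} = 5184$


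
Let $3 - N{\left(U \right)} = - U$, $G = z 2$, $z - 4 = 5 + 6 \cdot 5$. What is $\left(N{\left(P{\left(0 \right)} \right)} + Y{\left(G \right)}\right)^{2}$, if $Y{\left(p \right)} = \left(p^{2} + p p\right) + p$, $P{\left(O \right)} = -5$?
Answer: $149915536$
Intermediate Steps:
$z = 39$ ($z = 4 + \left(5 + 6 \cdot 5\right) = 4 + \left(5 + 30\right) = 4 + 35 = 39$)
$G = 78$ ($G = 39 \cdot 2 = 78$)
$N{\left(U \right)} = 3 + U$ ($N{\left(U \right)} = 3 - - U = 3 + U$)
$Y{\left(p \right)} = p + 2 p^{2}$ ($Y{\left(p \right)} = \left(p^{2} + p^{2}\right) + p = 2 p^{2} + p = p + 2 p^{2}$)
$\left(N{\left(P{\left(0 \right)} \right)} + Y{\left(G \right)}\right)^{2} = \left(\left(3 - 5\right) + 78 \left(1 + 2 \cdot 78\right)\right)^{2} = \left(-2 + 78 \left(1 + 156\right)\right)^{2} = \left(-2 + 78 \cdot 157\right)^{2} = \left(-2 + 12246\right)^{2} = 12244^{2} = 149915536$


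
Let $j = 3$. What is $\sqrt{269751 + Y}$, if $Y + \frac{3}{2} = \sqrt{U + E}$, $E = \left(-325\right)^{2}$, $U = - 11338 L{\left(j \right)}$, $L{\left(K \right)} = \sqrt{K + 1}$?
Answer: $\frac{\sqrt{1078998 + 4 \sqrt{82949}}}{2} \approx 519.65$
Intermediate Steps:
$L{\left(K \right)} = \sqrt{1 + K}$
$U = -22676$ ($U = - 11338 \sqrt{1 + 3} = - 11338 \sqrt{4} = \left(-11338\right) 2 = -22676$)
$E = 105625$
$Y = - \frac{3}{2} + \sqrt{82949}$ ($Y = - \frac{3}{2} + \sqrt{-22676 + 105625} = - \frac{3}{2} + \sqrt{82949} \approx 286.51$)
$\sqrt{269751 + Y} = \sqrt{269751 - \left(\frac{3}{2} - \sqrt{82949}\right)} = \sqrt{\frac{539499}{2} + \sqrt{82949}}$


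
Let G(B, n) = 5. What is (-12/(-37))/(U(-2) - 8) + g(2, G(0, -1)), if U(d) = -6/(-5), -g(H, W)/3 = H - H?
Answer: -30/629 ≈ -0.047695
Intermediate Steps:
g(H, W) = 0 (g(H, W) = -3*(H - H) = -3*0 = 0)
U(d) = 6/5 (U(d) = -6*(-⅕) = 6/5)
(-12/(-37))/(U(-2) - 8) + g(2, G(0, -1)) = (-12/(-37))/(6/5 - 8) + 0 = (-12*(-1/37))/(-34/5) + 0 = -5/34*12/37 + 0 = -30/629 + 0 = -30/629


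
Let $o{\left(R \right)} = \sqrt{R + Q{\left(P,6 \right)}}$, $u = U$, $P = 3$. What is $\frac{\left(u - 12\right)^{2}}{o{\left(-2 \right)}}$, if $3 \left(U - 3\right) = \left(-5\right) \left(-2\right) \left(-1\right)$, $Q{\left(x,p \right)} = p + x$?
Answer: $\frac{1369 \sqrt{7}}{63} \approx 57.493$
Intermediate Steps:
$U = - \frac{1}{3}$ ($U = 3 + \frac{\left(-5\right) \left(-2\right) \left(-1\right)}{3} = 3 + \frac{10 \left(-1\right)}{3} = 3 + \frac{1}{3} \left(-10\right) = 3 - \frac{10}{3} = - \frac{1}{3} \approx -0.33333$)
$u = - \frac{1}{3} \approx -0.33333$
$o{\left(R \right)} = \sqrt{9 + R}$ ($o{\left(R \right)} = \sqrt{R + \left(6 + 3\right)} = \sqrt{R + 9} = \sqrt{9 + R}$)
$\frac{\left(u - 12\right)^{2}}{o{\left(-2 \right)}} = \frac{\left(- \frac{1}{3} - 12\right)^{2}}{\sqrt{9 - 2}} = \frac{\left(- \frac{37}{3}\right)^{2}}{\sqrt{7}} = \frac{1369 \frac{\sqrt{7}}{7}}{9} = \frac{1369 \sqrt{7}}{63}$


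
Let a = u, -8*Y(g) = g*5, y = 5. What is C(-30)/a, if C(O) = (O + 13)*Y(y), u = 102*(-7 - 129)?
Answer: -25/6528 ≈ -0.0038297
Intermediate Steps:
u = -13872 (u = 102*(-136) = -13872)
Y(g) = -5*g/8 (Y(g) = -g*5/8 = -5*g/8)
a = -13872
C(O) = -325/8 - 25*O/8 (C(O) = (O + 13)*(-5/8*5) = (13 + O)*(-25/8) = -325/8 - 25*O/8)
C(-30)/a = (-325/8 - 25/8*(-30))/(-13872) = (-325/8 + 375/4)*(-1/13872) = (425/8)*(-1/13872) = -25/6528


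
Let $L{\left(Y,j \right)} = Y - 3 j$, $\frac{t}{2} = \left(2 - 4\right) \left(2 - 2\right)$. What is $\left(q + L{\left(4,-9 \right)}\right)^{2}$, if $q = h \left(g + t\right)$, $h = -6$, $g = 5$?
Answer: $1$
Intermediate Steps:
$t = 0$ ($t = 2 \left(2 - 4\right) \left(2 - 2\right) = 2 \left(\left(-2\right) 0\right) = 2 \cdot 0 = 0$)
$L{\left(Y,j \right)} = Y - 3 j$
$q = -30$ ($q = - 6 \left(5 + 0\right) = \left(-6\right) 5 = -30$)
$\left(q + L{\left(4,-9 \right)}\right)^{2} = \left(-30 + \left(4 - -27\right)\right)^{2} = \left(-30 + \left(4 + 27\right)\right)^{2} = \left(-30 + 31\right)^{2} = 1^{2} = 1$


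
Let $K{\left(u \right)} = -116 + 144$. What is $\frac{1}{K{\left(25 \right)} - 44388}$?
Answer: $- \frac{1}{44360} \approx -2.2543 \cdot 10^{-5}$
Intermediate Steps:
$K{\left(u \right)} = 28$
$\frac{1}{K{\left(25 \right)} - 44388} = \frac{1}{28 - 44388} = \frac{1}{-44360} = - \frac{1}{44360}$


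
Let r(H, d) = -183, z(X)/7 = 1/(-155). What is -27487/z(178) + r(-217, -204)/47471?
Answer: 202249482154/332297 ≈ 6.0864e+5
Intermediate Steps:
z(X) = -7/155 (z(X) = 7/(-155) = 7*(-1/155) = -7/155)
-27487/z(178) + r(-217, -204)/47471 = -27487/(-7/155) - 183/47471 = -27487*(-155/7) - 183*1/47471 = 4260485/7 - 183/47471 = 202249482154/332297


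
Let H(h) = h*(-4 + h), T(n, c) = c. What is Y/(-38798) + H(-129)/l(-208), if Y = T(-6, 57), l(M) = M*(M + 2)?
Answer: 17453025/43747808 ≈ 0.39895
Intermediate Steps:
l(M) = M*(2 + M)
Y = 57
Y/(-38798) + H(-129)/l(-208) = 57/(-38798) + (-129*(-4 - 129))/((-208*(2 - 208))) = 57*(-1/38798) + (-129*(-133))/((-208*(-206))) = -3/2042 + 17157/42848 = 17453025/43747808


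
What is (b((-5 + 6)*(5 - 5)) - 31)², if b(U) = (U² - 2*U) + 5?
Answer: 676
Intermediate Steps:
b(U) = 5 + U² - 2*U
(b((-5 + 6)*(5 - 5)) - 31)² = ((5 + ((-5 + 6)*(5 - 5))² - 2*(-5 + 6)*(5 - 5)) - 31)² = ((5 + (1*0)² - 2*0) - 31)² = ((5 + 0² - 2*0) - 31)² = ((5 + 0 + 0) - 31)² = (5 - 31)² = (-26)² = 676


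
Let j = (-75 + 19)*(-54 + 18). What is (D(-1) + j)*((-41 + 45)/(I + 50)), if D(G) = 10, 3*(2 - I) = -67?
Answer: 24312/223 ≈ 109.02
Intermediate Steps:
I = 73/3 (I = 2 - ⅓*(-67) = 2 + 67/3 = 73/3 ≈ 24.333)
j = 2016 (j = -56*(-36) = 2016)
(D(-1) + j)*((-41 + 45)/(I + 50)) = (10 + 2016)*((-41 + 45)/(73/3 + 50)) = 2026*(4/(223/3)) = 2026*(4*(3/223)) = 2026*(12/223) = 24312/223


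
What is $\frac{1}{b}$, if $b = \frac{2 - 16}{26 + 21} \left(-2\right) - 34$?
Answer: $- \frac{47}{1570} \approx -0.029936$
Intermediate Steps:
$b = - \frac{1570}{47}$ ($b = - \frac{14}{47} \left(-2\right) - 34 = \left(-14\right) \frac{1}{47} \left(-2\right) - 34 = \left(- \frac{14}{47}\right) \left(-2\right) - 34 = \frac{28}{47} - 34 = - \frac{1570}{47} \approx -33.404$)
$\frac{1}{b} = \frac{1}{- \frac{1570}{47}} = - \frac{47}{1570}$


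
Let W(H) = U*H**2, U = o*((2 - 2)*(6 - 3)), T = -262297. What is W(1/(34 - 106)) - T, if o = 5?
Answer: 262297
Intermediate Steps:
U = 0 (U = 5*((2 - 2)*(6 - 3)) = 5*(0*3) = 5*0 = 0)
W(H) = 0 (W(H) = 0*H**2 = 0)
W(1/(34 - 106)) - T = 0 - 1*(-262297) = 0 + 262297 = 262297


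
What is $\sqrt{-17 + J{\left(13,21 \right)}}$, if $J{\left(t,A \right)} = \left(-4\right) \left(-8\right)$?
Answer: $\sqrt{15} \approx 3.873$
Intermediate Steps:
$J{\left(t,A \right)} = 32$
$\sqrt{-17 + J{\left(13,21 \right)}} = \sqrt{-17 + 32} = \sqrt{15}$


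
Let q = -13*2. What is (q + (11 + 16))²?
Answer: 1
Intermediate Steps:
q = -26
(q + (11 + 16))² = (-26 + (11 + 16))² = (-26 + 27)² = 1² = 1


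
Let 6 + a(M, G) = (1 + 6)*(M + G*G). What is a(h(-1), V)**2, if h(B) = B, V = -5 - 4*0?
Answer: 26244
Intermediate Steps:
V = -5 (V = -5 + 0 = -5)
a(M, G) = -6 + 7*M + 7*G**2 (a(M, G) = -6 + (1 + 6)*(M + G*G) = -6 + 7*(M + G**2) = -6 + (7*M + 7*G**2) = -6 + 7*M + 7*G**2)
a(h(-1), V)**2 = (-6 + 7*(-1) + 7*(-5)**2)**2 = (-6 - 7 + 7*25)**2 = (-6 - 7 + 175)**2 = 162**2 = 26244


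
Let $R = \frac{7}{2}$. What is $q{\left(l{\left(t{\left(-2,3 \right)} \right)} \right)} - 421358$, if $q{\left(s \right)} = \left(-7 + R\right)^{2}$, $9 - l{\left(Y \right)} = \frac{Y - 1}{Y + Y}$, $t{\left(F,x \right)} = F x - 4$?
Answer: $- \frac{1685383}{4} \approx -4.2135 \cdot 10^{5}$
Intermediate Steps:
$R = \frac{7}{2}$ ($R = 7 \cdot \frac{1}{2} = \frac{7}{2} \approx 3.5$)
$t{\left(F,x \right)} = -4 + F x$
$l{\left(Y \right)} = 9 - \frac{-1 + Y}{2 Y}$ ($l{\left(Y \right)} = 9 - \frac{Y - 1}{Y + Y} = 9 - \frac{-1 + Y}{2 Y}$)
$q{\left(s \right)} = \frac{49}{4}$ ($q{\left(s \right)} = \left(-7 + \frac{7}{2}\right)^{2} = \left(- \frac{7}{2}\right)^{2} = \frac{49}{4}$)
$q{\left(l{\left(t{\left(-2,3 \right)} \right)} \right)} - 421358 = \frac{49}{4} - 421358 = - \frac{1685383}{4}$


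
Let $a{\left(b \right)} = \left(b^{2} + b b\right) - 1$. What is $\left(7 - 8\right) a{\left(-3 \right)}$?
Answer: $-17$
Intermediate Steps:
$a{\left(b \right)} = -1 + 2 b^{2}$ ($a{\left(b \right)} = \left(b^{2} + b^{2}\right) - 1 = 2 b^{2} - 1 = -1 + 2 b^{2}$)
$\left(7 - 8\right) a{\left(-3 \right)} = \left(7 - 8\right) \left(-1 + 2 \left(-3\right)^{2}\right) = - (-1 + 2 \cdot 9) = - (-1 + 18) = \left(-1\right) 17 = -17$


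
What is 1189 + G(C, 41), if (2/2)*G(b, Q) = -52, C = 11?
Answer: 1137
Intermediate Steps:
G(b, Q) = -52
1189 + G(C, 41) = 1189 - 52 = 1137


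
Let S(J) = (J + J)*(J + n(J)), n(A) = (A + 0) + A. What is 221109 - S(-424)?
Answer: -857547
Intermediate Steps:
n(A) = 2*A (n(A) = A + A = 2*A)
S(J) = 6*J² (S(J) = (J + J)*(J + 2*J) = (2*J)*(3*J) = 6*J²)
221109 - S(-424) = 221109 - 6*(-424)² = 221109 - 6*179776 = 221109 - 1*1078656 = 221109 - 1078656 = -857547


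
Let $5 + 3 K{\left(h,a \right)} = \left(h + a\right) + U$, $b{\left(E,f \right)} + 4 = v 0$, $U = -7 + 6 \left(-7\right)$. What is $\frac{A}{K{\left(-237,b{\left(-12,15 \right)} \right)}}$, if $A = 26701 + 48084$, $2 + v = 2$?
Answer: $- \frac{44871}{59} \approx -760.53$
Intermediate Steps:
$v = 0$ ($v = -2 + 2 = 0$)
$U = -49$ ($U = -7 - 42 = -49$)
$A = 74785$
$b{\left(E,f \right)} = -4$ ($b{\left(E,f \right)} = -4 + 0 \cdot 0 = -4 + 0 = -4$)
$K{\left(h,a \right)} = -18 + \frac{a}{3} + \frac{h}{3}$ ($K{\left(h,a \right)} = - \frac{5}{3} + \frac{\left(h + a\right) - 49}{3} = - \frac{5}{3} + \frac{\left(a + h\right) - 49}{3} = - \frac{5}{3} + \frac{-49 + a + h}{3} = - \frac{5}{3} + \left(- \frac{49}{3} + \frac{a}{3} + \frac{h}{3}\right) = -18 + \frac{a}{3} + \frac{h}{3}$)
$\frac{A}{K{\left(-237,b{\left(-12,15 \right)} \right)}} = \frac{74785}{-18 + \frac{1}{3} \left(-4\right) + \frac{1}{3} \left(-237\right)} = \frac{74785}{-18 - \frac{4}{3} - 79} = \frac{74785}{- \frac{295}{3}} = 74785 \left(- \frac{3}{295}\right) = - \frac{44871}{59}$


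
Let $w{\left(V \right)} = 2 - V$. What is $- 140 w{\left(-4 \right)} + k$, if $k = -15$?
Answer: $-855$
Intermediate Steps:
$- 140 w{\left(-4 \right)} + k = - 140 \left(2 - -4\right) - 15 = - 140 \left(2 + 4\right) - 15 = \left(-140\right) 6 - 15 = -840 - 15 = -855$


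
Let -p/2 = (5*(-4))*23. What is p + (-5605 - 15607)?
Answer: -20292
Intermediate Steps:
p = 920 (p = -2*5*(-4)*23 = -(-40)*23 = -2*(-460) = 920)
p + (-5605 - 15607) = 920 + (-5605 - 15607) = 920 - 21212 = -20292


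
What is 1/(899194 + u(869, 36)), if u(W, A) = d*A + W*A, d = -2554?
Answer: 1/838534 ≈ 1.1926e-6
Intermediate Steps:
u(W, A) = -2554*A + A*W (u(W, A) = -2554*A + W*A = -2554*A + A*W)
1/(899194 + u(869, 36)) = 1/(899194 + 36*(-2554 + 869)) = 1/(899194 + 36*(-1685)) = 1/(899194 - 60660) = 1/838534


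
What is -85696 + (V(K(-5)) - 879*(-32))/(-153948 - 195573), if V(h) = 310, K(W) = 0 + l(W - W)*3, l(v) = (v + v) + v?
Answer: -29952580054/349521 ≈ -85696.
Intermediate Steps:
l(v) = 3*v (l(v) = 2*v + v = 3*v)
K(W) = 0 (K(W) = 0 + (3*(W - W))*3 = 0 + (3*0)*3 = 0 + 0*3 = 0 + 0 = 0)
-85696 + (V(K(-5)) - 879*(-32))/(-153948 - 195573) = -85696 + (310 - 879*(-32))/(-153948 - 195573) = -85696 + (310 + 28128)/(-349521) = -85696 + 28438*(-1/349521) = -85696 - 28438/349521 = -29952580054/349521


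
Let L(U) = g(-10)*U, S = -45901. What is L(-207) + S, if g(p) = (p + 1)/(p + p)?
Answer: -919883/20 ≈ -45994.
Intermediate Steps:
g(p) = (1 + p)/(2*p) (g(p) = (1 + p)/((2*p)) = (1 + p)*(1/(2*p)) = (1 + p)/(2*p))
L(U) = 9*U/20 (L(U) = ((1/2)*(1 - 10)/(-10))*U = ((1/2)*(-1/10)*(-9))*U = 9*U/20)
L(-207) + S = (9/20)*(-207) - 45901 = -1863/20 - 45901 = -919883/20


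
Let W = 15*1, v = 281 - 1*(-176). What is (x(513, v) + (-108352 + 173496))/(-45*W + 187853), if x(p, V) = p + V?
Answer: 33057/93589 ≈ 0.35321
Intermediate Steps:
v = 457 (v = 281 + 176 = 457)
W = 15
x(p, V) = V + p
(x(513, v) + (-108352 + 173496))/(-45*W + 187853) = ((457 + 513) + (-108352 + 173496))/(-45*15 + 187853) = (970 + 65144)/(-675 + 187853) = 66114/187178 = 66114*(1/187178) = 33057/93589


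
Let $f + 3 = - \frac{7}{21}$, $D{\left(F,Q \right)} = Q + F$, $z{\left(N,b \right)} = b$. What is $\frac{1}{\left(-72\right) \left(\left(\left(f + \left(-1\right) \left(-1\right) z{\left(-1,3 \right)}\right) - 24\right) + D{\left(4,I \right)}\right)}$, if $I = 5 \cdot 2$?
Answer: $\frac{1}{744} \approx 0.0013441$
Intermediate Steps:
$I = 10$
$D{\left(F,Q \right)} = F + Q$
$f = - \frac{10}{3}$ ($f = -3 - \frac{7}{21} = -3 - \frac{1}{3} = - \frac{10}{3} \approx -3.3333$)
$\frac{1}{\left(-72\right) \left(\left(\left(f + \left(-1\right) \left(-1\right) z{\left(-1,3 \right)}\right) - 24\right) + D{\left(4,I \right)}\right)} = \frac{1}{\left(-72\right) \left(\left(\left(- \frac{10}{3} + \left(-1\right) \left(-1\right) 3\right) - 24\right) + \left(4 + 10\right)\right)} = \frac{1}{\left(-72\right) \left(\left(\left(- \frac{10}{3} + 1 \cdot 3\right) - 24\right) + 14\right)} = \frac{1}{\left(-72\right) \left(\left(\left(- \frac{10}{3} + 3\right) - 24\right) + 14\right)} = \frac{1}{\left(-72\right) \left(\left(- \frac{1}{3} - 24\right) + 14\right)} = \frac{1}{\left(-72\right) \left(- \frac{73}{3} + 14\right)} = \frac{1}{\left(-72\right) \left(- \frac{31}{3}\right)} = \frac{1}{744}$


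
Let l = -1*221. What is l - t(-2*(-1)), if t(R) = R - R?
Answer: -221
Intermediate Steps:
t(R) = 0
l = -221
l - t(-2*(-1)) = -221 - 1*0 = -221 + 0 = -221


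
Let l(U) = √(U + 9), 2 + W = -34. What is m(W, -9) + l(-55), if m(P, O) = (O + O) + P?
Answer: -54 + I*√46 ≈ -54.0 + 6.7823*I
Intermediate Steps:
W = -36 (W = -2 - 34 = -36)
m(P, O) = P + 2*O (m(P, O) = 2*O + P = P + 2*O)
l(U) = √(9 + U)
m(W, -9) + l(-55) = (-36 + 2*(-9)) + √(9 - 55) = (-36 - 18) + √(-46) = -54 + I*√46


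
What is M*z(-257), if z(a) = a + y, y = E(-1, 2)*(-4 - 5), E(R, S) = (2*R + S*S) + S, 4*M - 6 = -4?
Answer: -293/2 ≈ -146.50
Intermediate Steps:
M = ½ (M = 3/2 + (¼)*(-4) = 3/2 - 1 = ½ ≈ 0.50000)
E(R, S) = S + S² + 2*R (E(R, S) = (2*R + S²) + S = (S² + 2*R) + S = S + S² + 2*R)
y = -36 (y = (2 + 2² + 2*(-1))*(-4 - 5) = (2 + 4 - 2)*(-9) = 4*(-9) = -36)
z(a) = -36 + a (z(a) = a - 36 = -36 + a)
M*z(-257) = (-36 - 257)/2 = (½)*(-293) = -293/2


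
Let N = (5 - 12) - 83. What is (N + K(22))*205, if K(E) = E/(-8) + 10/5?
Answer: -74415/4 ≈ -18604.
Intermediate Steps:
K(E) = 2 - E/8 (K(E) = E*(-1/8) + 10*(1/5) = -E/8 + 2 = 2 - E/8)
N = -90 (N = -7 - 83 = -90)
(N + K(22))*205 = (-90 + (2 - 1/8*22))*205 = (-90 + (2 - 11/4))*205 = (-90 - 3/4)*205 = -363/4*205 = -74415/4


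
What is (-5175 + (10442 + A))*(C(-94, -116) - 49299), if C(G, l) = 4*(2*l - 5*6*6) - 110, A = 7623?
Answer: -658124730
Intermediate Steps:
C(G, l) = -830 + 8*l (C(G, l) = 4*(2*l - 30*6) - 110 = 4*(2*l - 180) - 110 = 4*(-180 + 2*l) - 110 = (-720 + 8*l) - 110 = -830 + 8*l)
(-5175 + (10442 + A))*(C(-94, -116) - 49299) = (-5175 + (10442 + 7623))*((-830 + 8*(-116)) - 49299) = (-5175 + 18065)*((-830 - 928) - 49299) = 12890*(-1758 - 49299) = 12890*(-51057) = -658124730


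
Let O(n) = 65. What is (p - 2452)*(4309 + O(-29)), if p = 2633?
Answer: 791694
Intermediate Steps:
(p - 2452)*(4309 + O(-29)) = (2633 - 2452)*(4309 + 65) = 181*4374 = 791694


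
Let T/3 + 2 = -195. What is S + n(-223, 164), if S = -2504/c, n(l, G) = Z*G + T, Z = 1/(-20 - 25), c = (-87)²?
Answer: -2501871/4205 ≈ -594.98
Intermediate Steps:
c = 7569
Z = -1/45 (Z = 1/(-45) = -1/45 ≈ -0.022222)
T = -591 (T = -6 + 3*(-195) = -6 - 585 = -591)
n(l, G) = -591 - G/45 (n(l, G) = -G/45 - 591 = -591 - G/45)
S = -2504/7569 ≈ -0.33082
S + n(-223, 164) = -2504/7569 + (-591 - 1/45*164) = -2504/7569 + (-591 - 164/45) = -2504/7569 - 26759/45 = -2501871/4205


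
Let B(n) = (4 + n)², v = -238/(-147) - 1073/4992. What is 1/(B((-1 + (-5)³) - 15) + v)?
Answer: 11648/218637667 ≈ 5.3275e-5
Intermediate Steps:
v = 16355/11648 (v = -238*(-1/147) - 1073*1/4992 = 34/21 - 1073/4992 = 16355/11648 ≈ 1.4041)
1/(B((-1 + (-5)³) - 15) + v) = 1/((4 + ((-1 + (-5)³) - 15))² + 16355/11648) = 1/((4 + ((-1 - 125) - 15))² + 16355/11648) = 1/((4 + (-126 - 15))² + 16355/11648) = 1/((4 - 141)² + 16355/11648) = 1/((-137)² + 16355/11648) = 1/(18769 + 16355/11648) = 1/(218637667/11648) = 11648/218637667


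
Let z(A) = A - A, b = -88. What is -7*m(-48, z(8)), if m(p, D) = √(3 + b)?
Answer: -7*I*√85 ≈ -64.537*I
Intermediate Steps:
z(A) = 0
m(p, D) = I*√85 (m(p, D) = √(3 - 88) = √(-85) = I*√85)
-7*m(-48, z(8)) = -7*I*√85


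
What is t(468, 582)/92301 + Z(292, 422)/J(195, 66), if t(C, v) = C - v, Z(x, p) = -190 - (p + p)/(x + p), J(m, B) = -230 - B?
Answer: 523973437/812802606 ≈ 0.64465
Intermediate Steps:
Z(x, p) = -190 - 2*p/(p + x)
t(468, 582)/92301 + Z(292, 422)/J(195, 66) = (468 - 1*582)/92301 + (2*(-96*422 - 95*292)/(422 + 292))/(-230 - 1*66) = (468 - 582)*(1/92301) + (2*(-40512 - 27740)/714)/(-230 - 66) = -114*1/92301 + (2*(1/714)*(-68252))/(-296) = -38/30767 - 68252/357*(-1/296) = -38/30767 + 17063/26418 = 523973437/812802606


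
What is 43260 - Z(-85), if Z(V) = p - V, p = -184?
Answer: 43359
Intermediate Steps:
Z(V) = -184 - V
43260 - Z(-85) = 43260 - (-184 - 1*(-85)) = 43260 - (-184 + 85) = 43260 - 1*(-99) = 43260 + 99 = 43359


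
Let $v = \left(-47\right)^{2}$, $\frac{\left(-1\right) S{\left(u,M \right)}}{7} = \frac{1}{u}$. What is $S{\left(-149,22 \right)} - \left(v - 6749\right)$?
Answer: $\frac{676467}{149} \approx 4540.0$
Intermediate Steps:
$S{\left(u,M \right)} = - \frac{7}{u}$
$v = 2209$
$S{\left(-149,22 \right)} - \left(v - 6749\right) = - \frac{7}{-149} - \left(2209 - 6749\right) = \left(-7\right) \left(- \frac{1}{149}\right) - \left(2209 - 6749\right) = \frac{7}{149} - -4540 = \frac{7}{149} + 4540 = \frac{676467}{149}$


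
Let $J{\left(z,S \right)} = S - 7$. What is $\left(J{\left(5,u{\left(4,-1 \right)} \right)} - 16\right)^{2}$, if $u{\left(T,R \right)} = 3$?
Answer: $400$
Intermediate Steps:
$J{\left(z,S \right)} = -7 + S$ ($J{\left(z,S \right)} = S - 7 = -7 + S$)
$\left(J{\left(5,u{\left(4,-1 \right)} \right)} - 16\right)^{2} = \left(\left(-7 + 3\right) - 16\right)^{2} = \left(-4 - 16\right)^{2} = \left(-20\right)^{2} = 400$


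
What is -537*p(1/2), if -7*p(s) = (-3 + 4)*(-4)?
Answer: -2148/7 ≈ -306.86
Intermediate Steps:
p(s) = 4/7 (p(s) = -(-3 + 4)*(-4)/7 = -(-4)/7 = -1/7*(-4) = 4/7)
-537*p(1/2) = -537*4/7 = -2148/7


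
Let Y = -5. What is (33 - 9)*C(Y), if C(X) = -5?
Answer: -120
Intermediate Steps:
(33 - 9)*C(Y) = (33 - 9)*(-5) = 24*(-5) = -120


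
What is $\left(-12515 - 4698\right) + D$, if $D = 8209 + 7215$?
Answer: $-1789$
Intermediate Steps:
$D = 15424$
$\left(-12515 - 4698\right) + D = \left(-12515 - 4698\right) + 15424 = -17213 + 15424 = -1789$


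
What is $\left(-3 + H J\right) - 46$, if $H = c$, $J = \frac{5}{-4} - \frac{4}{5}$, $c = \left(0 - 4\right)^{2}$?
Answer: $- \frac{409}{5} \approx -81.8$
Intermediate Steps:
$c = 16$ ($c = \left(-4\right)^{2} = 16$)
$J = - \frac{41}{20}$ ($J = 5 \left(- \frac{1}{4}\right) - \frac{4}{5} = - \frac{5}{4} - \frac{4}{5} = - \frac{41}{20} \approx -2.05$)
$H = 16$
$\left(-3 + H J\right) - 46 = \left(-3 + 16 \left(- \frac{41}{20}\right)\right) - 46 = \left(-3 - \frac{164}{5}\right) - 46 = - \frac{179}{5} - 46 = - \frac{409}{5}$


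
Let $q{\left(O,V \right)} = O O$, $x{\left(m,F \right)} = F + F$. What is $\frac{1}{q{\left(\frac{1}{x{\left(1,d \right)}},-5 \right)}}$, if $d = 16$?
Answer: $1024$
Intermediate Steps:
$x{\left(m,F \right)} = 2 F$
$q{\left(O,V \right)} = O^{2}$
$\frac{1}{q{\left(\frac{1}{x{\left(1,d \right)}},-5 \right)}} = \frac{1}{\left(\frac{1}{2 \cdot 16}\right)^{2}} = \frac{1}{\left(\frac{1}{32}\right)^{2}} = \frac{1}{\frac{1}{1024}} = 1024$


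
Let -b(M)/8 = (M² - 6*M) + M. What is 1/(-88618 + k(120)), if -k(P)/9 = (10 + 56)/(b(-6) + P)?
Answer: -68/6025925 ≈ -1.1285e-5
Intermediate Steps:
b(M) = -8*M² + 40*M (b(M) = -8*((M² - 6*M) + M) = -8*(M² - 5*M) = -8*M² + 40*M)
k(P) = -594/(-528 + P) (k(P) = -9*(10 + 56)/(8*(-6)*(5 - 1*(-6)) + P) = -594/(8*(-6)*(5 + 6) + P) = -594/(8*(-6)*11 + P) = -594/(-528 + P))
1/(-88618 + k(120)) = 1/(-88618 - 594/(-528 + 120)) = 1/(-88618 - 594/(-408)) = 1/(-88618 - 594*(-1/408)) = 1/(-88618 + 99/68) = 1/(-6025925/68) = -68/6025925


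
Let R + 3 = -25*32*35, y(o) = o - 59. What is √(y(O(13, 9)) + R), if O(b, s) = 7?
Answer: I*√28055 ≈ 167.5*I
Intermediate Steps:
y(o) = -59 + o
R = -28003 (R = -3 - 25*32*35 = -3 - 800*35 = -3 - 28000 = -28003)
√(y(O(13, 9)) + R) = √((-59 + 7) - 28003) = √(-52 - 28003) = √(-28055) = I*√28055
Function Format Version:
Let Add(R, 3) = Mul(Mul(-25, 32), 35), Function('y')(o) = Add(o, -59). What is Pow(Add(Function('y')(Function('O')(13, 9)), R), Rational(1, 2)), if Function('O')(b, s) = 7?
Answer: Mul(I, Pow(28055, Rational(1, 2))) ≈ Mul(167.50, I)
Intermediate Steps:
Function('y')(o) = Add(-59, o)
R = -28003 (R = Add(-3, Mul(Mul(-25, 32), 35)) = Add(-3, Mul(-800, 35)) = Add(-3, -28000) = -28003)
Pow(Add(Function('y')(Function('O')(13, 9)), R), Rational(1, 2)) = Pow(Add(Add(-59, 7), -28003), Rational(1, 2)) = Pow(Add(-52, -28003), Rational(1, 2)) = Pow(-28055, Rational(1, 2)) = Mul(I, Pow(28055, Rational(1, 2)))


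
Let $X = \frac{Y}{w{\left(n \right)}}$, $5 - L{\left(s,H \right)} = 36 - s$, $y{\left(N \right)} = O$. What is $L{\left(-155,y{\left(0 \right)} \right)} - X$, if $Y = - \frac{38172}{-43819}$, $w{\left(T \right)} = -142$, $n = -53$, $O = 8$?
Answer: $- \frac{578654628}{3111149} \approx -185.99$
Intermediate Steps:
$y{\left(N \right)} = 8$
$L{\left(s,H \right)} = -31 + s$ ($L{\left(s,H \right)} = 5 - \left(36 - s\right) = 5 + \left(-36 + s\right) = -31 + s$)
$Y = \frac{38172}{43819}$ ($Y = \left(-38172\right) \left(- \frac{1}{43819}\right) = \frac{38172}{43819} \approx 0.87113$)
$X = - \frac{19086}{3111149}$ ($X = \frac{38172}{43819 \left(-142\right)} = \frac{38172}{43819} \left(- \frac{1}{142}\right) = - \frac{19086}{3111149} \approx -0.0061347$)
$L{\left(-155,y{\left(0 \right)} \right)} - X = \left(-31 - 155\right) - - \frac{19086}{3111149} = -186 + \frac{19086}{3111149} = - \frac{578654628}{3111149}$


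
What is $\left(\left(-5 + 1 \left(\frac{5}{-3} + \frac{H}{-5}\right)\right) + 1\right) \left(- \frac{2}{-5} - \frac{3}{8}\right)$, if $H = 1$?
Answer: $- \frac{11}{75} \approx -0.14667$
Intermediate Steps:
$\left(\left(-5 + 1 \left(\frac{5}{-3} + \frac{H}{-5}\right)\right) + 1\right) \left(- \frac{2}{-5} - \frac{3}{8}\right) = \left(\left(-5 + 1 \left(\frac{5}{-3} + 1 \frac{1}{-5}\right)\right) + 1\right) \left(- \frac{2}{-5} - \frac{3}{8}\right) = \left(\left(-5 + 1 \left(5 \left(- \frac{1}{3}\right) + 1 \left(- \frac{1}{5}\right)\right)\right) + 1\right) \left(\left(-2\right) \left(- \frac{1}{5}\right) - \frac{3}{8}\right) = \left(\left(-5 + 1 \left(- \frac{5}{3} - \frac{1}{5}\right)\right) + 1\right) \left(\frac{2}{5} - \frac{3}{8}\right) = \left(\left(-5 + 1 \left(- \frac{28}{15}\right)\right) + 1\right) \frac{1}{40} = \left(\left(-5 - \frac{28}{15}\right) + 1\right) \frac{1}{40} = \left(- \frac{103}{15} + 1\right) \frac{1}{40} = \left(- \frac{88}{15}\right) \frac{1}{40} = - \frac{11}{75}$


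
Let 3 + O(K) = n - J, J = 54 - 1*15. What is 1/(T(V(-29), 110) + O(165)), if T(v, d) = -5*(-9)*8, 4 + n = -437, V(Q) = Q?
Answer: -1/123 ≈ -0.0081301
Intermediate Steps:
n = -441 (n = -4 - 437 = -441)
J = 39 (J = 54 - 15 = 39)
T(v, d) = 360 (T(v, d) = 45*8 = 360)
O(K) = -483 (O(K) = -3 + (-441 - 1*39) = -3 + (-441 - 39) = -3 - 480 = -483)
1/(T(V(-29), 110) + O(165)) = 1/(360 - 483) = 1/(-123) = -1/123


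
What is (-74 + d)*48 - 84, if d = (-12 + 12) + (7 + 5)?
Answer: -3060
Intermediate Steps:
d = 12 (d = 0 + 12 = 12)
(-74 + d)*48 - 84 = (-74 + 12)*48 - 84 = -62*48 - 84 = -2976 - 84 = -3060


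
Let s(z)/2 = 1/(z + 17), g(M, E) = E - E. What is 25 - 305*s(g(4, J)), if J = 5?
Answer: -185/17 ≈ -10.882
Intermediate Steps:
g(M, E) = 0
s(z) = 2/(17 + z) (s(z) = 2/(z + 17) = 2/(17 + z))
25 - 305*s(g(4, J)) = 25 - 610/(17 + 0) = 25 - 610/17 = -185/17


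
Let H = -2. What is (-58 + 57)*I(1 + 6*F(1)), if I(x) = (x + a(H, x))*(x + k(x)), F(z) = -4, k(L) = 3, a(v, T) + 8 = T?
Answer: -1080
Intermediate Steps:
a(v, T) = -8 + T
I(x) = (-8 + 2*x)*(3 + x) (I(x) = (x + (-8 + x))*(x + 3) = (-8 + 2*x)*(3 + x))
(-58 + 57)*I(1 + 6*F(1)) = (-58 + 57)*(-24 - 2*(1 + 6*(-4)) + 2*(1 + 6*(-4))²) = -(-24 - 2*(1 - 24) + 2*(1 - 24)²) = -(-24 - 2*(-23) + 2*(-23)²) = -(-24 + 46 + 2*529) = -(-24 + 46 + 1058) = -1*1080 = -1080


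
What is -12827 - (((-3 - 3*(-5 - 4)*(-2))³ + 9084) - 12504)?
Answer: 175786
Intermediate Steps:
-12827 - (((-3 - 3*(-5 - 4)*(-2))³ + 9084) - 12504) = -12827 - (((-3 - (-27)*(-2))³ + 9084) - 12504) = -12827 - (((-3 - 3*18)³ + 9084) - 12504) = -12827 - (((-3 - 54)³ + 9084) - 12504) = -12827 - (((-57)³ + 9084) - 12504) = -12827 - ((-185193 + 9084) - 12504) = -12827 - (-176109 - 12504) = -12827 - 1*(-188613) = -12827 + 188613 = 175786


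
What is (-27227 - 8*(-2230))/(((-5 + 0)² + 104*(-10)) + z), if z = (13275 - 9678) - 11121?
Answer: 9387/8539 ≈ 1.0993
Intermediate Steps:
z = -7524 (z = 3597 - 11121 = -7524)
(-27227 - 8*(-2230))/(((-5 + 0)² + 104*(-10)) + z) = (-27227 - 8*(-2230))/(((-5 + 0)² + 104*(-10)) - 7524) = (-27227 + 17840)/(((-5)² - 1040) - 7524) = -9387/((25 - 1040) - 7524) = -9387/(-1015 - 7524) = -9387/(-8539) = -9387*(-1/8539) = 9387/8539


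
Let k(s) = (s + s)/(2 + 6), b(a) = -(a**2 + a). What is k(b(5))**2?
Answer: 225/4 ≈ 56.250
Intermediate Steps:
b(a) = -a - a**2 (b(a) = -(a + a**2) = -a - a**2)
k(s) = s/4 (k(s) = (2*s)/8 = (2*s)*(1/8) = s/4)
k(b(5))**2 = ((-1*5*(1 + 5))/4)**2 = ((-1*5*6)/4)**2 = ((1/4)*(-30))**2 = (-15/2)**2 = 225/4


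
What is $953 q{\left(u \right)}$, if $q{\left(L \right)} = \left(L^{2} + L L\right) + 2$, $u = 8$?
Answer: $123890$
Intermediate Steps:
$q{\left(L \right)} = 2 + 2 L^{2}$ ($q{\left(L \right)} = \left(L^{2} + L^{2}\right) + 2 = 2 L^{2} + 2 = 2 + 2 L^{2}$)
$953 q{\left(u \right)} = 953 \left(2 + 2 \cdot 8^{2}\right) = 953 \left(2 + 2 \cdot 64\right) = 953 \left(2 + 128\right) = 953 \cdot 130 = 123890$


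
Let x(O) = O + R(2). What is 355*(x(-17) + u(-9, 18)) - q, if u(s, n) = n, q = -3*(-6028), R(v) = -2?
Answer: -18439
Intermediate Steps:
q = 18084
x(O) = -2 + O (x(O) = O - 2 = -2 + O)
355*(x(-17) + u(-9, 18)) - q = 355*((-2 - 17) + 18) - 1*18084 = 355*(-19 + 18) - 18084 = 355*(-1) - 18084 = -355 - 18084 = -18439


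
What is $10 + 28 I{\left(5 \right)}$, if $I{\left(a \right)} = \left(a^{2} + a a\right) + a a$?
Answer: $2110$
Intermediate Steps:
$I{\left(a \right)} = 3 a^{2}$ ($I{\left(a \right)} = \left(a^{2} + a^{2}\right) + a^{2} = 2 a^{2} + a^{2} = 3 a^{2}$)
$10 + 28 I{\left(5 \right)} = 10 + 28 \cdot 3 \cdot 5^{2} = 10 + 28 \cdot 3 \cdot 25 = 10 + 28 \cdot 75 = 10 + 2100 = 2110$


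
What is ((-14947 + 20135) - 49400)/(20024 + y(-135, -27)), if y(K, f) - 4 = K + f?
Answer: -3158/1419 ≈ -2.2255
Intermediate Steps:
y(K, f) = 4 + K + f (y(K, f) = 4 + (K + f) = 4 + K + f)
((-14947 + 20135) - 49400)/(20024 + y(-135, -27)) = ((-14947 + 20135) - 49400)/(20024 + (4 - 135 - 27)) = (5188 - 49400)/(20024 - 158) = -44212/19866 = -44212*1/19866 = -3158/1419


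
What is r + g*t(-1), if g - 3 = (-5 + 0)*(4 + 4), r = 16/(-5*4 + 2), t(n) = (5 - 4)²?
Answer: -341/9 ≈ -37.889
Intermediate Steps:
t(n) = 1 (t(n) = 1² = 1)
r = -8/9 (r = 16/(-20 + 2) = 16/(-18) = 16*(-1/18) = -8/9 ≈ -0.88889)
g = -37 (g = 3 + (-5 + 0)*(4 + 4) = 3 - 5*8 = 3 - 40 = -37)
r + g*t(-1) = -8/9 - 37*1 = -8/9 - 37 = -341/9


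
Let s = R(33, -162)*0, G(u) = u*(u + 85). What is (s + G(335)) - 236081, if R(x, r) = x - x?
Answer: -95381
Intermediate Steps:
R(x, r) = 0
G(u) = u*(85 + u)
s = 0 (s = 0*0 = 0)
(s + G(335)) - 236081 = (0 + 335*(85 + 335)) - 236081 = (0 + 335*420) - 236081 = (0 + 140700) - 236081 = 140700 - 236081 = -95381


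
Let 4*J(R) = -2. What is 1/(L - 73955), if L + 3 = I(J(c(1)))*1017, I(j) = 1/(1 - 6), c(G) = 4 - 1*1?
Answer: -5/370807 ≈ -1.3484e-5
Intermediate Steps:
c(G) = 3 (c(G) = 4 - 1 = 3)
J(R) = -½ (J(R) = (¼)*(-2) = -½)
I(j) = -⅕ (I(j) = 1/(-5) = -⅕)
L = -1032/5 (L = -3 - ⅕*1017 = -3 - 1017/5 = -1032/5 ≈ -206.40)
1/(L - 73955) = 1/(-1032/5 - 73955) = 1/(-370807/5) = -5/370807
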